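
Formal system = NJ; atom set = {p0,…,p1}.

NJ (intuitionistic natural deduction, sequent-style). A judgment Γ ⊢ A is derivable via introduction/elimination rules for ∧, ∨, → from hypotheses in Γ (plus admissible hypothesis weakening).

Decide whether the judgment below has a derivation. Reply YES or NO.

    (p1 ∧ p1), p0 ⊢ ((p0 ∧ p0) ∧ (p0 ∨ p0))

Proof tree:
[∧I] (p1 ∧ p1), p0 ⊢ ((p0 ∧ p0) ∧ (p0 ∨ p0))
  [Wk] p0, (p1 ∧ p1), (p1 ∧ p1) ⊢ (p0 ∧ p0)
    [Wk] p0, (p1 ∧ p1) ⊢ (p0 ∧ p0)
      [∧I] p0 ⊢ (p0 ∧ p0)
        [Ax] p0 ⊢ p0
        [Ax] p0 ⊢ p0
  [∨I₁] p0 ⊢ (p0 ∨ p0)
    [Ax] p0 ⊢ p0

Result: YES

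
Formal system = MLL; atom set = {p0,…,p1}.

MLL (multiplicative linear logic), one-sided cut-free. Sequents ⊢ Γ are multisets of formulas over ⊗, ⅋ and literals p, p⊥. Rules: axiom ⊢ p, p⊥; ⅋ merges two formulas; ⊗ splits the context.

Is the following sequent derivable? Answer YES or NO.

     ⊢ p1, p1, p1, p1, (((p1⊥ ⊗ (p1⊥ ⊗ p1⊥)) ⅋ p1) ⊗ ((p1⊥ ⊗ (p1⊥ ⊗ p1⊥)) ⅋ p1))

Derivation (root first):
[⊗]  ⊢ p1, p1, p1, p1, (((p1⊥ ⊗ (p1⊥ ⊗ p1⊥)) ⅋ p1) ⊗ ((p1⊥ ⊗ (p1⊥ ⊗ p1⊥)) ⅋ p1))
  [⅋]  ⊢ p1, p1, ((p1⊥ ⊗ (p1⊥ ⊗ p1⊥)) ⅋ p1)
    [⊗]  ⊢ p1, p1, p1, (p1⊥ ⊗ (p1⊥ ⊗ p1⊥))
      [Ax]  ⊢ p1, p1⊥
      [⊗]  ⊢ p1, p1, (p1⊥ ⊗ p1⊥)
        [Ax]  ⊢ p1, p1⊥
        [Ax]  ⊢ p1, p1⊥
  [⅋]  ⊢ p1, p1, ((p1⊥ ⊗ (p1⊥ ⊗ p1⊥)) ⅋ p1)
    [⊗]  ⊢ p1, p1, p1, (p1⊥ ⊗ (p1⊥ ⊗ p1⊥))
      [Ax]  ⊢ p1, p1⊥
      [⊗]  ⊢ p1, p1, (p1⊥ ⊗ p1⊥)
        [Ax]  ⊢ p1, p1⊥
        [Ax]  ⊢ p1, p1⊥

Result: YES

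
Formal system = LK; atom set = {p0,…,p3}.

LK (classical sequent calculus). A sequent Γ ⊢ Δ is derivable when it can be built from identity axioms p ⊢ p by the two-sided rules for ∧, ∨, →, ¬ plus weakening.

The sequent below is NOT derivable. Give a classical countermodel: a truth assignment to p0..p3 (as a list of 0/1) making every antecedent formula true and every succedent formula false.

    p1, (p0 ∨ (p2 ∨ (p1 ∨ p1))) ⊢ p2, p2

Enumerate valuations to refute Γ ⊢ Δ:
  v=0000: Γ:[p1=F, (p0 ∨ (p2 ∨ (p1 ∨ p1)))=F] Δ:[p2=F, p2=F] refutes=False
  v=0001: Γ:[p1=F, (p0 ∨ (p2 ∨ (p1 ∨ p1)))=F] Δ:[p2=F, p2=F] refutes=False
  v=0010: Γ:[p1=F, (p0 ∨ (p2 ∨ (p1 ∨ p1)))=T] Δ:[p2=T, p2=T] refutes=False
  v=0011: Γ:[p1=F, (p0 ∨ (p2 ∨ (p1 ∨ p1)))=T] Δ:[p2=T, p2=T] refutes=False
  v=0100: Γ:[p1=T, (p0 ∨ (p2 ∨ (p1 ∨ p1)))=T] Δ:[p2=F, p2=F] refutes=True  ← countermodel

Result: [0, 1, 0, 0]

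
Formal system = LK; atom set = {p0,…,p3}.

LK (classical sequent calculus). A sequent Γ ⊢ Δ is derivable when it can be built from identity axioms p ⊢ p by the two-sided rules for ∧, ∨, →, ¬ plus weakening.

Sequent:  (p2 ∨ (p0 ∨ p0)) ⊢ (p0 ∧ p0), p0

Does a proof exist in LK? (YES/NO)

Enumerate valuations to refute Γ ⊢ Δ:
  v=0000: Γ:[(p2 ∨ (p0 ∨ p0))=F] Δ:[(p0 ∧ p0)=F, p0=F] refutes=False
  v=0001: Γ:[(p2 ∨ (p0 ∨ p0))=F] Δ:[(p0 ∧ p0)=F, p0=F] refutes=False
  v=0010: Γ:[(p2 ∨ (p0 ∨ p0))=T] Δ:[(p0 ∧ p0)=F, p0=F] refutes=True  ← countermodel

Result: NO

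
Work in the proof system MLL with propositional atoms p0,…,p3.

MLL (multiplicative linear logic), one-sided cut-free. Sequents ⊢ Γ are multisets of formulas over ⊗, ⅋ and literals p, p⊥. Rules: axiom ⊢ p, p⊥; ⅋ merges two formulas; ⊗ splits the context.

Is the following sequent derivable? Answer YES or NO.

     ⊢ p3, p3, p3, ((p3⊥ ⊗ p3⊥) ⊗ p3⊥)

Derivation (root first):
[⊗]  ⊢ p3, p3, p3, ((p3⊥ ⊗ p3⊥) ⊗ p3⊥)
  [⊗]  ⊢ p3, p3, (p3⊥ ⊗ p3⊥)
    [Ax]  ⊢ p3, p3⊥
    [Ax]  ⊢ p3, p3⊥
  [Ax]  ⊢ p3, p3⊥

Result: YES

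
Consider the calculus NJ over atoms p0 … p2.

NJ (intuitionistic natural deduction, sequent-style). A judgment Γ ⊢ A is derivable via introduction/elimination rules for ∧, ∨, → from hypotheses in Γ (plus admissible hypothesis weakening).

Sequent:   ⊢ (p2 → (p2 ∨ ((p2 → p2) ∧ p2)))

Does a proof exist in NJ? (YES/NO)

Proof tree:
[→I]  ⊢ (p2 → (p2 ∨ ((p2 → p2) ∧ p2)))
  [∨I₂] p2 ⊢ (p2 ∨ ((p2 → p2) ∧ p2))
    [∧I] p2 ⊢ ((p2 → p2) ∧ p2)
      [→I]  ⊢ (p2 → p2)
        [Ax] p2 ⊢ p2
      [Ax] p2 ⊢ p2

Result: YES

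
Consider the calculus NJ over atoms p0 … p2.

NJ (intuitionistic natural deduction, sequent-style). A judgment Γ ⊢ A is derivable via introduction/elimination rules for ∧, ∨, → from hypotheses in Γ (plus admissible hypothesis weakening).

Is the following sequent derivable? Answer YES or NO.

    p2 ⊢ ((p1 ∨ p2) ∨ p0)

Proof tree:
[∨I₁] p2 ⊢ ((p1 ∨ p2) ∨ p0)
  [∨I₂] p2 ⊢ (p1 ∨ p2)
    [Ax] p2 ⊢ p2

Result: YES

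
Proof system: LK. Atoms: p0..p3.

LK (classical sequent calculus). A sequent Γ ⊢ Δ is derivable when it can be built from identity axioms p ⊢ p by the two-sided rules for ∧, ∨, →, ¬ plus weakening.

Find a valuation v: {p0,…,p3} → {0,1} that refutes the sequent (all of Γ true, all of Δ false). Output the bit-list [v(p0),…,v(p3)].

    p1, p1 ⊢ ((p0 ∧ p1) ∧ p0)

Enumerate valuations to refute Γ ⊢ Δ:
  v=0000: Γ:[p1=F, p1=F] Δ:[((p0 ∧ p1) ∧ p0)=F] refutes=False
  v=0001: Γ:[p1=F, p1=F] Δ:[((p0 ∧ p1) ∧ p0)=F] refutes=False
  v=0010: Γ:[p1=F, p1=F] Δ:[((p0 ∧ p1) ∧ p0)=F] refutes=False
  v=0011: Γ:[p1=F, p1=F] Δ:[((p0 ∧ p1) ∧ p0)=F] refutes=False
  v=0100: Γ:[p1=T, p1=T] Δ:[((p0 ∧ p1) ∧ p0)=F] refutes=True  ← countermodel

Result: [0, 1, 0, 0]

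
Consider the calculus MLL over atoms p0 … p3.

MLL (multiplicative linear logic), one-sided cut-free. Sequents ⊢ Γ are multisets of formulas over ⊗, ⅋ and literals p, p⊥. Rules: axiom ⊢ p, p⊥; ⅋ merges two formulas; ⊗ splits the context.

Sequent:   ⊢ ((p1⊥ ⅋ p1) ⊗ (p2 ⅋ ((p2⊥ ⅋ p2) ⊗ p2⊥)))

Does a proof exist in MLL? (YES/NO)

Derivation trace:
[⊗]  ⊢ ((p1⊥ ⅋ p1) ⊗ (p2 ⅋ ((p2⊥ ⅋ p2) ⊗ p2⊥)))
  [⅋]  ⊢ (p1⊥ ⅋ p1)
    [Ax]  ⊢ p1, p1⊥
  [⅋]  ⊢ (p2 ⅋ ((p2⊥ ⅋ p2) ⊗ p2⊥))
    [⊗]  ⊢ p2, ((p2⊥ ⅋ p2) ⊗ p2⊥)
      [⅋]  ⊢ (p2⊥ ⅋ p2)
        [Ax]  ⊢ p2, p2⊥
      [Ax]  ⊢ p2, p2⊥

Result: YES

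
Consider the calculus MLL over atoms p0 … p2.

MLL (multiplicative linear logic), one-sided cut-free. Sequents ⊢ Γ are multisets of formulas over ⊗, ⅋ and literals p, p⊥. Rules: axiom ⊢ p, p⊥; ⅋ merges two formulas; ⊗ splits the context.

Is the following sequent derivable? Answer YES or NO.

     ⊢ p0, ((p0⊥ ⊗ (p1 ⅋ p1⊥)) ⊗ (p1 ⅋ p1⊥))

Derivation (root first):
[⊗]  ⊢ p0, ((p0⊥ ⊗ (p1 ⅋ p1⊥)) ⊗ (p1 ⅋ p1⊥))
  [⊗]  ⊢ p0, (p0⊥ ⊗ (p1 ⅋ p1⊥))
    [Ax]  ⊢ p0, p0⊥
    [⅋]  ⊢ (p1 ⅋ p1⊥)
      [Ax]  ⊢ p1, p1⊥
  [⅋]  ⊢ (p1 ⅋ p1⊥)
    [Ax]  ⊢ p1, p1⊥

Result: YES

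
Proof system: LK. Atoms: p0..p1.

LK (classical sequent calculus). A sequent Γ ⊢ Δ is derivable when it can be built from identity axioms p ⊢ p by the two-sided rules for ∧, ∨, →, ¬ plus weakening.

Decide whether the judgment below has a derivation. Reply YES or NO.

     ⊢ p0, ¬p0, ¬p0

Proof tree:
[¬R]  ⊢ p0, ¬p0, ¬p0
  [WL] p0 ⊢ p0, ¬p0
    [¬R]  ⊢ p0, ¬p0
      [Ax] p0 ⊢ p0

Result: YES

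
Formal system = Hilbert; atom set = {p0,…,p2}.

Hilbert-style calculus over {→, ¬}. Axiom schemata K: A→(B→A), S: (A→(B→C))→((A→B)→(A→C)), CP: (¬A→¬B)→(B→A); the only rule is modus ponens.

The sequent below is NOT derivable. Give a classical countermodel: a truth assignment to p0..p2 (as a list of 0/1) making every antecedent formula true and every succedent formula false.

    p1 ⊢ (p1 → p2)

Search for a countermodel by truth-table:
  v=000: Γ:[p1=F] Δ:[(p1 → p2)=T] refutes=False
  v=001: Γ:[p1=F] Δ:[(p1 → p2)=T] refutes=False
  v=010: Γ:[p1=T] Δ:[(p1 → p2)=F] refutes=True  ← countermodel

Result: [0, 1, 0]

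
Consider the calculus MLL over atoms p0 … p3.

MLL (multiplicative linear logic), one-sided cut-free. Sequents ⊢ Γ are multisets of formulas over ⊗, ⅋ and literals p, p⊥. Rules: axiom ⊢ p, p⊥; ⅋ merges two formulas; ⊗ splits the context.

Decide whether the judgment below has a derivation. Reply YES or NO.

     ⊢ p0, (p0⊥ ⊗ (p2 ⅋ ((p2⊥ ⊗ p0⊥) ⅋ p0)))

Derivation (root first):
[⊗]  ⊢ p0, (p0⊥ ⊗ (p2 ⅋ ((p2⊥ ⊗ p0⊥) ⅋ p0)))
  [Ax]  ⊢ p0, p0⊥
  [⅋]  ⊢ (p2 ⅋ ((p2⊥ ⊗ p0⊥) ⅋ p0))
    [⅋]  ⊢ p2, ((p2⊥ ⊗ p0⊥) ⅋ p0)
      [⊗]  ⊢ p2, p0, (p2⊥ ⊗ p0⊥)
        [Ax]  ⊢ p2, p2⊥
        [Ax]  ⊢ p0, p0⊥

Result: YES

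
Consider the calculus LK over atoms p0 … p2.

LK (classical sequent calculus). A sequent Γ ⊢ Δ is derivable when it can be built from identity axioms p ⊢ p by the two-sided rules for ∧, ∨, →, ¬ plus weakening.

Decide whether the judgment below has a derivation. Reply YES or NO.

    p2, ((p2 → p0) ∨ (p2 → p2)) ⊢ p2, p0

Derivation trace:
[∨L] p2, ((p2 → p0) ∨ (p2 → p2)) ⊢ p2, p0
  [→L] p2, (p2 → p0) ⊢ p0
    [Ax] p2 ⊢ p2
    [Ax] p0 ⊢ p0
  [→L] p2, (p2 → p2) ⊢ p2
    [Ax] p2 ⊢ p2
    [Ax] p2 ⊢ p2

Result: YES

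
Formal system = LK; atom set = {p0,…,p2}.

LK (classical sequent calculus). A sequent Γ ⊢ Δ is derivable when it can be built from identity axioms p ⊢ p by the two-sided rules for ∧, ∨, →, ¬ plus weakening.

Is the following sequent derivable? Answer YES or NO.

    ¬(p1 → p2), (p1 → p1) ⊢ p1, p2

Proof tree:
[→L] ¬(p1 → p2), (p1 → p1) ⊢ p1, p2
  [¬L] ¬(p1 → p2) ⊢ p1
    [→R]  ⊢ p1, (p1 → p2)
      [WR] p1 ⊢ p1, p2
        [Ax] p1 ⊢ p1
  [WR] p1 ⊢ p1, p2
    [Ax] p1 ⊢ p1

Result: YES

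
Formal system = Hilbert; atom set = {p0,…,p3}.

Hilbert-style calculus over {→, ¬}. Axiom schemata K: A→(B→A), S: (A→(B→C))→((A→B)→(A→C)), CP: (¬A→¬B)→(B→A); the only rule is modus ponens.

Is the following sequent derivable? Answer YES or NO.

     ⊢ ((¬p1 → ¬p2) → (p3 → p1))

Enumerate valuations to refute Γ ⊢ Δ:
  v=0000: Γ:[] Δ:[((¬p1 → ¬p2) → (p3 → p1))=T] refutes=False
  v=0001: Γ:[] Δ:[((¬p1 → ¬p2) → (p3 → p1))=F] refutes=True  ← countermodel

Result: NO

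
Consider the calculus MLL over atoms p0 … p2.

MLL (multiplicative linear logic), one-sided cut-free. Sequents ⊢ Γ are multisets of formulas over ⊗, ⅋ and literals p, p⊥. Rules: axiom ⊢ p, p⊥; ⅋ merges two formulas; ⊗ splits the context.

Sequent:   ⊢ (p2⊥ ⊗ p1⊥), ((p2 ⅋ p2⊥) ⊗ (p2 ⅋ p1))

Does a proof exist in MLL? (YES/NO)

Derivation trace:
[⊗]  ⊢ (p2⊥ ⊗ p1⊥), ((p2 ⅋ p2⊥) ⊗ (p2 ⅋ p1))
  [⅋]  ⊢ (p2 ⅋ p2⊥)
    [Ax]  ⊢ p2, p2⊥
  [⅋]  ⊢ (p2⊥ ⊗ p1⊥), (p2 ⅋ p1)
    [⊗]  ⊢ p2, p1, (p2⊥ ⊗ p1⊥)
      [Ax]  ⊢ p2, p2⊥
      [Ax]  ⊢ p1, p1⊥

Result: YES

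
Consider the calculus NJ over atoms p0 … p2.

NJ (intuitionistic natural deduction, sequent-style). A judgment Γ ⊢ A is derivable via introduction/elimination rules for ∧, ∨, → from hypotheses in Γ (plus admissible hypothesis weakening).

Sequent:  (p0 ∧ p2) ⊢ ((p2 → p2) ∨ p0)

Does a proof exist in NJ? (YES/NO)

Derivation trace:
[∨I₁] (p0 ∧ p2) ⊢ ((p2 → p2) ∨ p0)
  [Wk] (p0 ∧ p2) ⊢ (p2 → p2)
    [→I]  ⊢ (p2 → p2)
      [Ax] p2 ⊢ p2

Result: YES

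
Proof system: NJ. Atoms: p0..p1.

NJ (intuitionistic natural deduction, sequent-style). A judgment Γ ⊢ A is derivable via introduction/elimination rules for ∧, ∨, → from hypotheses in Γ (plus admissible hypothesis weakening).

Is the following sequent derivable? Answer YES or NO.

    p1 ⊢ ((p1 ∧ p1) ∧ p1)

Derivation trace:
[∧I] p1 ⊢ ((p1 ∧ p1) ∧ p1)
  [∧I] p1 ⊢ (p1 ∧ p1)
    [Ax] p1 ⊢ p1
    [Ax] p1 ⊢ p1
  [Ax] p1 ⊢ p1

Result: YES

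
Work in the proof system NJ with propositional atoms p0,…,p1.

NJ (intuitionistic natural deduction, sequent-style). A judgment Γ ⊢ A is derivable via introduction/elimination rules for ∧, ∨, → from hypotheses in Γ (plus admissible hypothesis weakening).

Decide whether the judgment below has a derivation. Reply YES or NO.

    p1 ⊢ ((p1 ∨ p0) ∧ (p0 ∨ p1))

Proof tree:
[∧I] p1 ⊢ ((p1 ∨ p0) ∧ (p0 ∨ p1))
  [∨I₁] p1 ⊢ (p1 ∨ p0)
    [Ax] p1 ⊢ p1
  [∨I₂] p1 ⊢ (p0 ∨ p1)
    [Ax] p1 ⊢ p1

Result: YES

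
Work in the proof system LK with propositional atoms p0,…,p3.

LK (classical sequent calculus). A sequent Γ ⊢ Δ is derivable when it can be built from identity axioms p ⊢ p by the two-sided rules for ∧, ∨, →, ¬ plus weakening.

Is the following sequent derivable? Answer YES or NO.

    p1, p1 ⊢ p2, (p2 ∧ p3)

Search for a countermodel by truth-table:
  v=0000: Γ:[p1=F, p1=F] Δ:[p2=F, (p2 ∧ p3)=F] refutes=False
  v=0001: Γ:[p1=F, p1=F] Δ:[p2=F, (p2 ∧ p3)=F] refutes=False
  v=0010: Γ:[p1=F, p1=F] Δ:[p2=T, (p2 ∧ p3)=F] refutes=False
  v=0011: Γ:[p1=F, p1=F] Δ:[p2=T, (p2 ∧ p3)=T] refutes=False
  v=0100: Γ:[p1=T, p1=T] Δ:[p2=F, (p2 ∧ p3)=F] refutes=True  ← countermodel

Result: NO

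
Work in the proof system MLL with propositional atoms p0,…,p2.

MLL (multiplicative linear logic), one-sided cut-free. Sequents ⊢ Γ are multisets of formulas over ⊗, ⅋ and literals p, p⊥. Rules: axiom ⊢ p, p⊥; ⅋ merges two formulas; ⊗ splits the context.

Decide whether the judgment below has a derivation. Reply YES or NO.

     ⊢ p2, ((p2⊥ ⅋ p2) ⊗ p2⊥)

Derivation trace:
[⊗]  ⊢ p2, ((p2⊥ ⅋ p2) ⊗ p2⊥)
  [⅋]  ⊢ (p2⊥ ⅋ p2)
    [Ax]  ⊢ p2, p2⊥
  [Ax]  ⊢ p2, p2⊥

Result: YES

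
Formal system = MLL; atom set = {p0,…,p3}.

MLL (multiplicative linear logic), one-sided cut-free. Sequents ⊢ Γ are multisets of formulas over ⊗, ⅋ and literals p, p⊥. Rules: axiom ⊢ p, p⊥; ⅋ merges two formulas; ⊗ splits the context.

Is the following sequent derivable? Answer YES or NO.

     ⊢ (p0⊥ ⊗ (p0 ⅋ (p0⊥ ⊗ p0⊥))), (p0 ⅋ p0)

Derivation trace:
[⅋]  ⊢ (p0⊥ ⊗ (p0 ⅋ (p0⊥ ⊗ p0⊥))), (p0 ⅋ p0)
  [⊗]  ⊢ p0, p0, (p0⊥ ⊗ (p0 ⅋ (p0⊥ ⊗ p0⊥)))
    [Ax]  ⊢ p0, p0⊥
    [⅋]  ⊢ p0, (p0 ⅋ (p0⊥ ⊗ p0⊥))
      [⊗]  ⊢ p0, p0, (p0⊥ ⊗ p0⊥)
        [Ax]  ⊢ p0, p0⊥
        [Ax]  ⊢ p0, p0⊥

Result: YES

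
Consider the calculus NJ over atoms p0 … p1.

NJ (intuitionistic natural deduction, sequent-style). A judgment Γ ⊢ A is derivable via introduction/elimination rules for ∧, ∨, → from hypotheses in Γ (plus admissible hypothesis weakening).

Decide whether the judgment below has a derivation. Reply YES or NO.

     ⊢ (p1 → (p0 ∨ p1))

Derivation (root first):
[→I]  ⊢ (p1 → (p0 ∨ p1))
  [∨I₂] p1 ⊢ (p0 ∨ p1)
    [Ax] p1 ⊢ p1

Result: YES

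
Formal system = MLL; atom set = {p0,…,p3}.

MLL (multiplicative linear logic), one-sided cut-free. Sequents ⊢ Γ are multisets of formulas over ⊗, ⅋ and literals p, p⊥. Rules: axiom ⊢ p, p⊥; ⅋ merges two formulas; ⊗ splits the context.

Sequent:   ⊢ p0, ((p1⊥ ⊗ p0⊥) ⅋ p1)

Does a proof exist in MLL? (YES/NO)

Derivation trace:
[⅋]  ⊢ p0, ((p1⊥ ⊗ p0⊥) ⅋ p1)
  [⊗]  ⊢ p1, p0, (p1⊥ ⊗ p0⊥)
    [Ax]  ⊢ p1, p1⊥
    [Ax]  ⊢ p0, p0⊥

Result: YES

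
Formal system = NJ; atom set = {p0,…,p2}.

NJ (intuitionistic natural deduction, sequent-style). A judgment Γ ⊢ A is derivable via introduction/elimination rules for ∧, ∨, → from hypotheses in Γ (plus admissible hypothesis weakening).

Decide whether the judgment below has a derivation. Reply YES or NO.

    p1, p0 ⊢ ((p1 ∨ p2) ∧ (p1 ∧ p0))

Derivation trace:
[∧I] p1, p0 ⊢ ((p1 ∨ p2) ∧ (p1 ∧ p0))
  [∨I₁] p1 ⊢ (p1 ∨ p2)
    [Ax] p1 ⊢ p1
  [∧I] p1, p0 ⊢ (p1 ∧ p0)
    [Ax] p1 ⊢ p1
    [Ax] p0 ⊢ p0

Result: YES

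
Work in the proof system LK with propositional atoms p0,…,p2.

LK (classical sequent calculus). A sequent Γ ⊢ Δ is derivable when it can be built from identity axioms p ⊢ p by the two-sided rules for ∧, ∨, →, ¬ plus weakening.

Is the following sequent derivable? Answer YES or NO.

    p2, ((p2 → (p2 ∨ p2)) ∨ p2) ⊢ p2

Proof tree:
[∨L] p2, ((p2 → (p2 ∨ p2)) ∨ p2) ⊢ p2
  [→L] p2, (p2 → (p2 ∨ p2)) ⊢ p2
    [Ax] p2 ⊢ p2
    [∨L] (p2 ∨ p2) ⊢ p2
      [Ax] p2 ⊢ p2
      [WR] p2 ⊢ p2, p2
        [Ax] p2 ⊢ p2
  [Ax] p2 ⊢ p2

Result: YES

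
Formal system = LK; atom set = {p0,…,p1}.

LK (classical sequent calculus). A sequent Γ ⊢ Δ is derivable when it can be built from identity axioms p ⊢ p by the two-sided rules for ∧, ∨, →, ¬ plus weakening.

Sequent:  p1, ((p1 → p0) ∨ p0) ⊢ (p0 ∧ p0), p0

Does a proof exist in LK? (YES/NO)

Derivation trace:
[∨L] p1, ((p1 → p0) ∨ p0) ⊢ (p0 ∧ p0), p0
  [→L] p1, (p1 → p0) ⊢ (p0 ∧ p0)
    [Ax] p1 ⊢ p1
    [∧R] p0 ⊢ (p0 ∧ p0)
      [Ax] p0 ⊢ p0
      [Ax] p0 ⊢ p0
  [Ax] p0 ⊢ p0

Result: YES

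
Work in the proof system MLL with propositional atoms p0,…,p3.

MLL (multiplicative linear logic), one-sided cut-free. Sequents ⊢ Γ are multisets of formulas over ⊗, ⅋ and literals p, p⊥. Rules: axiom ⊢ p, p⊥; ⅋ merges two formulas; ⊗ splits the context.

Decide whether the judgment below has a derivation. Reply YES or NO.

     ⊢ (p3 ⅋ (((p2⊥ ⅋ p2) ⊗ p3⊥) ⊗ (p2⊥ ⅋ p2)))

Derivation trace:
[⅋]  ⊢ (p3 ⅋ (((p2⊥ ⅋ p2) ⊗ p3⊥) ⊗ (p2⊥ ⅋ p2)))
  [⊗]  ⊢ p3, (((p2⊥ ⅋ p2) ⊗ p3⊥) ⊗ (p2⊥ ⅋ p2))
    [⊗]  ⊢ p3, ((p2⊥ ⅋ p2) ⊗ p3⊥)
      [⅋]  ⊢ (p2⊥ ⅋ p2)
        [Ax]  ⊢ p2, p2⊥
      [Ax]  ⊢ p3, p3⊥
    [⅋]  ⊢ (p2⊥ ⅋ p2)
      [Ax]  ⊢ p2, p2⊥

Result: YES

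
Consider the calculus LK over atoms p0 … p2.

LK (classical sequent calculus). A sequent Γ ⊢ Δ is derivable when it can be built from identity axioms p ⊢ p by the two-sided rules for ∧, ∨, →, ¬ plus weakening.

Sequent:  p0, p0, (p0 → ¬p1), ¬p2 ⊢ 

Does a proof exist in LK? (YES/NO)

Search for a countermodel by truth-table:
  v=000: Γ:[p0=F, p0=F, (p0 → ¬p1)=T, ¬p2=T] Δ:[] refutes=False
  v=001: Γ:[p0=F, p0=F, (p0 → ¬p1)=T, ¬p2=F] Δ:[] refutes=False
  v=010: Γ:[p0=F, p0=F, (p0 → ¬p1)=T, ¬p2=T] Δ:[] refutes=False
  v=011: Γ:[p0=F, p0=F, (p0 → ¬p1)=T, ¬p2=F] Δ:[] refutes=False
  v=100: Γ:[p0=T, p0=T, (p0 → ¬p1)=T, ¬p2=T] Δ:[] refutes=True  ← countermodel

Result: NO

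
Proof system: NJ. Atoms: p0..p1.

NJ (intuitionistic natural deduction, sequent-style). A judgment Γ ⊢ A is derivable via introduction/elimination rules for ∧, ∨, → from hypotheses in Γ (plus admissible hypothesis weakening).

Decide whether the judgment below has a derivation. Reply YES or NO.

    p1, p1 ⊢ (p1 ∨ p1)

Derivation (root first):
[∨I₁] p1, p1 ⊢ (p1 ∨ p1)
  [Wk] p1, p1 ⊢ p1
    [Ax] p1 ⊢ p1

Result: YES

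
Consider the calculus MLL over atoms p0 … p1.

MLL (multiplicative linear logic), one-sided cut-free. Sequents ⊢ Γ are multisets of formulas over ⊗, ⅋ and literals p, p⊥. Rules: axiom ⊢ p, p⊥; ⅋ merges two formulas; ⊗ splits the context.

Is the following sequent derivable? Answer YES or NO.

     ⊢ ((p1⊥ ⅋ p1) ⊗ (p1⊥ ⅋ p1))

Derivation (root first):
[⊗]  ⊢ ((p1⊥ ⅋ p1) ⊗ (p1⊥ ⅋ p1))
  [⅋]  ⊢ (p1⊥ ⅋ p1)
    [Ax]  ⊢ p1, p1⊥
  [⅋]  ⊢ (p1⊥ ⅋ p1)
    [Ax]  ⊢ p1, p1⊥

Result: YES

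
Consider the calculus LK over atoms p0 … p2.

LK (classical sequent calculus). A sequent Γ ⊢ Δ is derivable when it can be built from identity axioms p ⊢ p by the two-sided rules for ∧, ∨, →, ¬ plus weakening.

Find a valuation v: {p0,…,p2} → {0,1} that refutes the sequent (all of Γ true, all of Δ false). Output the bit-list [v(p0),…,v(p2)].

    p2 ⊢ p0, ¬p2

Search for a countermodel by truth-table:
  v=000: Γ:[p2=F] Δ:[p0=F, ¬p2=T] refutes=False
  v=001: Γ:[p2=T] Δ:[p0=F, ¬p2=F] refutes=True  ← countermodel

Result: [0, 0, 1]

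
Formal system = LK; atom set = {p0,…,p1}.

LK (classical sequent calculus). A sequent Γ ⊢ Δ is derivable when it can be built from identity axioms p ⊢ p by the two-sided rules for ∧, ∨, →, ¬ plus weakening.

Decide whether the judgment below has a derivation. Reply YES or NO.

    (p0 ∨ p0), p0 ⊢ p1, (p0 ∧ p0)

Derivation (root first):
[∧R] (p0 ∨ p0), p0 ⊢ p1, (p0 ∧ p0)
  [∨L] (p0 ∨ p0) ⊢ p1, p0
    [WR] p0 ⊢ p0, p1
      [Ax] p0 ⊢ p0
    [Ax] p0 ⊢ p0
  [Ax] p0 ⊢ p0

Result: YES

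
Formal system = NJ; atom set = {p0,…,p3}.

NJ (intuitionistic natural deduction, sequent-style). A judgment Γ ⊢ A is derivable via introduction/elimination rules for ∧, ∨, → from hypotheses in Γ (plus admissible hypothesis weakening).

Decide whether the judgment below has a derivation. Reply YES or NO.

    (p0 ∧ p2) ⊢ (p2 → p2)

Derivation trace:
[Wk] (p0 ∧ p2) ⊢ (p2 → p2)
  [→I]  ⊢ (p2 → p2)
    [Ax] p2 ⊢ p2

Result: YES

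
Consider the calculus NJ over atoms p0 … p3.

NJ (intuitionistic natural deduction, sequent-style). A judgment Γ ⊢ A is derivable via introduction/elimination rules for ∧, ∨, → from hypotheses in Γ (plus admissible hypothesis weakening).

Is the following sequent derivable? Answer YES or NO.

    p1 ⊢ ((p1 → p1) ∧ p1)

Derivation (root first):
[∧I] p1 ⊢ ((p1 → p1) ∧ p1)
  [→I]  ⊢ (p1 → p1)
    [Ax] p1 ⊢ p1
  [Ax] p1 ⊢ p1

Result: YES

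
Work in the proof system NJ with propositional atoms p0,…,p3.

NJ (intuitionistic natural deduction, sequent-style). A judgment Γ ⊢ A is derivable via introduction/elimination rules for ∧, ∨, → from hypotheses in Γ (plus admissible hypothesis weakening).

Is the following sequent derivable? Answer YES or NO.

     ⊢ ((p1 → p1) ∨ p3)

Derivation trace:
[∨I₁]  ⊢ ((p1 → p1) ∨ p3)
  [→I]  ⊢ (p1 → p1)
    [Ax] p1 ⊢ p1

Result: YES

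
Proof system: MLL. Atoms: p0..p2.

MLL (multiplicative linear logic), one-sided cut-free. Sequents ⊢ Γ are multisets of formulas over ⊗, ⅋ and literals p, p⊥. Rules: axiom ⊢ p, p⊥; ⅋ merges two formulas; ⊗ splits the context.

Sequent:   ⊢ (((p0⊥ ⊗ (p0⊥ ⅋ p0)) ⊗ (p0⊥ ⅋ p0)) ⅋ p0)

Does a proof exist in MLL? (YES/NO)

Proof tree:
[⅋]  ⊢ (((p0⊥ ⊗ (p0⊥ ⅋ p0)) ⊗ (p0⊥ ⅋ p0)) ⅋ p0)
  [⊗]  ⊢ p0, ((p0⊥ ⊗ (p0⊥ ⅋ p0)) ⊗ (p0⊥ ⅋ p0))
    [⊗]  ⊢ p0, (p0⊥ ⊗ (p0⊥ ⅋ p0))
      [Ax]  ⊢ p0, p0⊥
      [⅋]  ⊢ (p0⊥ ⅋ p0)
        [Ax]  ⊢ p0, p0⊥
    [⅋]  ⊢ (p0⊥ ⅋ p0)
      [Ax]  ⊢ p0, p0⊥

Result: YES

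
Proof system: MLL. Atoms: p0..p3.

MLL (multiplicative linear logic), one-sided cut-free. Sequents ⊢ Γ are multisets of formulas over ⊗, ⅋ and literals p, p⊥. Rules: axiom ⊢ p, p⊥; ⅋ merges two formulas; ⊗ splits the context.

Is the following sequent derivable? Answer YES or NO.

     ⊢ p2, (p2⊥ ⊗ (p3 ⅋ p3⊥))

Derivation trace:
[⊗]  ⊢ p2, (p2⊥ ⊗ (p3 ⅋ p3⊥))
  [Ax]  ⊢ p2, p2⊥
  [⅋]  ⊢ (p3 ⅋ p3⊥)
    [Ax]  ⊢ p3, p3⊥

Result: YES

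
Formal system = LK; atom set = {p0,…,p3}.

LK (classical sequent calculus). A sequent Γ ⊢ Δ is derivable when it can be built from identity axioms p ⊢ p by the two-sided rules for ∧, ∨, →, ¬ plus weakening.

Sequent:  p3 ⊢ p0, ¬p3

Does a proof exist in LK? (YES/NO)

Truth-table refutation:
  v=0000: Γ:[p3=F] Δ:[p0=F, ¬p3=T] refutes=False
  v=0001: Γ:[p3=T] Δ:[p0=F, ¬p3=F] refutes=True  ← countermodel

Result: NO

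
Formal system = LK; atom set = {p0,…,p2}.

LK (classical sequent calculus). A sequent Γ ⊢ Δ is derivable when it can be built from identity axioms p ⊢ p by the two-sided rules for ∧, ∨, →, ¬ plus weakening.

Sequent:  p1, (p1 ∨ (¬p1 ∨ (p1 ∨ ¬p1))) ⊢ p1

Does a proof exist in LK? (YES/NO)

Derivation (root first):
[∨L] p1, (p1 ∨ (¬p1 ∨ (p1 ∨ ¬p1))) ⊢ p1
  [WR] p1 ⊢ p1, p1
    [Ax] p1 ⊢ p1
  [∨L] p1, (¬p1 ∨ (p1 ∨ ¬p1)) ⊢ p1
    [¬L] p1, ¬p1 ⊢ 
      [Ax] p1 ⊢ p1
    [∨L] p1, (p1 ∨ ¬p1) ⊢ p1
      [Ax] p1 ⊢ p1
      [¬L] p1, ¬p1 ⊢ 
        [Ax] p1 ⊢ p1

Result: YES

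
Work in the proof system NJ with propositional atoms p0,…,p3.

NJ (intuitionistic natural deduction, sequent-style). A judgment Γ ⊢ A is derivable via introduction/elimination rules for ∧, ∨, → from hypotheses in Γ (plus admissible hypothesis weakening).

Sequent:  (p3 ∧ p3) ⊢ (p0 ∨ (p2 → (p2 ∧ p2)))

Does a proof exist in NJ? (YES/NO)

Proof tree:
[Wk] (p3 ∧ p3) ⊢ (p0 ∨ (p2 → (p2 ∧ p2)))
  [∨I₂]  ⊢ (p0 ∨ (p2 → (p2 ∧ p2)))
    [→I]  ⊢ (p2 → (p2 ∧ p2))
      [∧I] p2 ⊢ (p2 ∧ p2)
        [Ax] p2 ⊢ p2
        [Ax] p2 ⊢ p2

Result: YES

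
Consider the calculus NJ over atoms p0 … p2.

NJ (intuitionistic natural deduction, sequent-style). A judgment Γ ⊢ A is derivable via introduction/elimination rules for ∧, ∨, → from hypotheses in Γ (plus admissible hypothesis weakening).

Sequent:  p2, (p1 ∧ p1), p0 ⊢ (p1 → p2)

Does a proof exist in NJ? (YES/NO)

Derivation trace:
[Wk] p2, (p1 ∧ p1), p0 ⊢ (p1 → p2)
  [→I] p2, (p1 ∧ p1) ⊢ (p1 → p2)
    [Wk] p2, p1, (p1 ∧ p1) ⊢ p2
      [Wk] p2, p1 ⊢ p2
        [Ax] p2 ⊢ p2

Result: YES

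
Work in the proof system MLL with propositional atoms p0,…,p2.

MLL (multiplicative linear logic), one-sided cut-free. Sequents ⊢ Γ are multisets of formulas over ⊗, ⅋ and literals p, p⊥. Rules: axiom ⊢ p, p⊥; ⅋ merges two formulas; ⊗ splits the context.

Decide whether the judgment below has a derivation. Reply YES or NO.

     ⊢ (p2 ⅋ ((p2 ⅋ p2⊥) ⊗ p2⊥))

Proof tree:
[⅋]  ⊢ (p2 ⅋ ((p2 ⅋ p2⊥) ⊗ p2⊥))
  [⊗]  ⊢ p2, ((p2 ⅋ p2⊥) ⊗ p2⊥)
    [⅋]  ⊢ (p2 ⅋ p2⊥)
      [Ax]  ⊢ p2, p2⊥
    [Ax]  ⊢ p2, p2⊥

Result: YES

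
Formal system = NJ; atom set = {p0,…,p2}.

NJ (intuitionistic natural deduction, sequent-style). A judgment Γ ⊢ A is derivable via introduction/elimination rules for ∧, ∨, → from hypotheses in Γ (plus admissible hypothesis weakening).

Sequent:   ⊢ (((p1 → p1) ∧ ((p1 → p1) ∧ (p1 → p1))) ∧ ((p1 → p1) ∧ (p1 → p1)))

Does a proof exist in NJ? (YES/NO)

Derivation (root first):
[∧I]  ⊢ (((p1 → p1) ∧ ((p1 → p1) ∧ (p1 → p1))) ∧ ((p1 → p1) ∧ (p1 → p1)))
  [∧I]  ⊢ ((p1 → p1) ∧ ((p1 → p1) ∧ (p1 → p1)))
    [→I]  ⊢ (p1 → p1)
      [Ax] p1 ⊢ p1
    [∧I]  ⊢ ((p1 → p1) ∧ (p1 → p1))
      [→I]  ⊢ (p1 → p1)
        [Ax] p1 ⊢ p1
      [→I]  ⊢ (p1 → p1)
        [Ax] p1 ⊢ p1
  [∧I]  ⊢ ((p1 → p1) ∧ (p1 → p1))
    [→I]  ⊢ (p1 → p1)
      [Ax] p1 ⊢ p1
    [→I]  ⊢ (p1 → p1)
      [Ax] p1 ⊢ p1

Result: YES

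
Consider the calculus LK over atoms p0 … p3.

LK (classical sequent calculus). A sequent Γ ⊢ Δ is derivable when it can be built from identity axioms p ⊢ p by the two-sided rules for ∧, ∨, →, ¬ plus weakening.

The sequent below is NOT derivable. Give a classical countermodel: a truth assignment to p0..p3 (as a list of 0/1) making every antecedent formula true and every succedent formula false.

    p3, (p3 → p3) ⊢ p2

Search for a countermodel by truth-table:
  v=0000: Γ:[p3=F, (p3 → p3)=T] Δ:[p2=F] refutes=False
  v=0001: Γ:[p3=T, (p3 → p3)=T] Δ:[p2=F] refutes=True  ← countermodel

Result: [0, 0, 0, 1]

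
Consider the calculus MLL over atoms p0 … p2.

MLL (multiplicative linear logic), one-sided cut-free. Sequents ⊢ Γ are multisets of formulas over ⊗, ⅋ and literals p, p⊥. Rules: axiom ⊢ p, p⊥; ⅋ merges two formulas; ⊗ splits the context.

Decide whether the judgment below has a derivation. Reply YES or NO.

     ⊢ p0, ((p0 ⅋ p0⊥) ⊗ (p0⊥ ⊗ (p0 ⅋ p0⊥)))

Proof tree:
[⊗]  ⊢ p0, ((p0 ⅋ p0⊥) ⊗ (p0⊥ ⊗ (p0 ⅋ p0⊥)))
  [⅋]  ⊢ (p0 ⅋ p0⊥)
    [Ax]  ⊢ p0, p0⊥
  [⊗]  ⊢ p0, (p0⊥ ⊗ (p0 ⅋ p0⊥))
    [Ax]  ⊢ p0, p0⊥
    [⅋]  ⊢ (p0 ⅋ p0⊥)
      [Ax]  ⊢ p0, p0⊥

Result: YES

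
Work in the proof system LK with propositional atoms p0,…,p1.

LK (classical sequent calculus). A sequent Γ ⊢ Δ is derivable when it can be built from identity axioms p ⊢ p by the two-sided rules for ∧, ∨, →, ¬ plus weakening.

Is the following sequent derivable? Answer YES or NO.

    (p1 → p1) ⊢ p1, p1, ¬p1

Derivation trace:
[¬R] (p1 → p1) ⊢ p1, p1, ¬p1
  [WR] p1, (p1 → p1) ⊢ p1, p1
    [→L] p1, (p1 → p1) ⊢ p1
      [Ax] p1 ⊢ p1
      [Ax] p1 ⊢ p1

Result: YES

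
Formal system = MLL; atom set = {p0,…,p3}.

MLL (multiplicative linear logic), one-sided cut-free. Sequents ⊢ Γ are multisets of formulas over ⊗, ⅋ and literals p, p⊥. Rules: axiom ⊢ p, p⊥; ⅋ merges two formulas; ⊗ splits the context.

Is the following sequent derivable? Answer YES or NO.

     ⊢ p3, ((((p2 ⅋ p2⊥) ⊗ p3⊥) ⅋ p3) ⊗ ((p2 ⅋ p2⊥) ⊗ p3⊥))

Derivation (root first):
[⊗]  ⊢ p3, ((((p2 ⅋ p2⊥) ⊗ p3⊥) ⅋ p3) ⊗ ((p2 ⅋ p2⊥) ⊗ p3⊥))
  [⅋]  ⊢ (((p2 ⅋ p2⊥) ⊗ p3⊥) ⅋ p3)
    [⊗]  ⊢ p3, ((p2 ⅋ p2⊥) ⊗ p3⊥)
      [⅋]  ⊢ (p2 ⅋ p2⊥)
        [Ax]  ⊢ p2, p2⊥
      [Ax]  ⊢ p3, p3⊥
  [⊗]  ⊢ p3, ((p2 ⅋ p2⊥) ⊗ p3⊥)
    [⅋]  ⊢ (p2 ⅋ p2⊥)
      [Ax]  ⊢ p2, p2⊥
    [Ax]  ⊢ p3, p3⊥

Result: YES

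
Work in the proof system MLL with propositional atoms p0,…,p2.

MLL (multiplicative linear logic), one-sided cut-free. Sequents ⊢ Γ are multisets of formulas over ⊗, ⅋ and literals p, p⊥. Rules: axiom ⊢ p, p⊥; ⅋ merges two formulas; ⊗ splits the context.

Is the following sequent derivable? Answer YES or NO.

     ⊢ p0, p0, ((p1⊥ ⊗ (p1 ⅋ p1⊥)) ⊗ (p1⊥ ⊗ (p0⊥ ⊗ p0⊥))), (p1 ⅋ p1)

Derivation trace:
[⅋]  ⊢ p0, p0, ((p1⊥ ⊗ (p1 ⅋ p1⊥)) ⊗ (p1⊥ ⊗ (p0⊥ ⊗ p0⊥))), (p1 ⅋ p1)
  [⊗]  ⊢ p1, p1, p0, p0, ((p1⊥ ⊗ (p1 ⅋ p1⊥)) ⊗ (p1⊥ ⊗ (p0⊥ ⊗ p0⊥)))
    [⊗]  ⊢ p1, (p1⊥ ⊗ (p1 ⅋ p1⊥))
      [Ax]  ⊢ p1, p1⊥
      [⅋]  ⊢ (p1 ⅋ p1⊥)
        [Ax]  ⊢ p1, p1⊥
    [⊗]  ⊢ p1, p0, p0, (p1⊥ ⊗ (p0⊥ ⊗ p0⊥))
      [Ax]  ⊢ p1, p1⊥
      [⊗]  ⊢ p0, p0, (p0⊥ ⊗ p0⊥)
        [Ax]  ⊢ p0, p0⊥
        [Ax]  ⊢ p0, p0⊥

Result: YES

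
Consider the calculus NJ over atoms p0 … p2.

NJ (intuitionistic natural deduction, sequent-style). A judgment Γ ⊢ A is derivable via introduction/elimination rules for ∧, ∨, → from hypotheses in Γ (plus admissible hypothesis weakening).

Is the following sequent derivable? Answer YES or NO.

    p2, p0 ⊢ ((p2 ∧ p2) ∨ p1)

Derivation trace:
[∨I₁] p2, p0 ⊢ ((p2 ∧ p2) ∨ p1)
  [∧I] p2, p0 ⊢ (p2 ∧ p2)
    [Wk] p2, p0 ⊢ p2
      [Ax] p2 ⊢ p2
    [Ax] p2 ⊢ p2

Result: YES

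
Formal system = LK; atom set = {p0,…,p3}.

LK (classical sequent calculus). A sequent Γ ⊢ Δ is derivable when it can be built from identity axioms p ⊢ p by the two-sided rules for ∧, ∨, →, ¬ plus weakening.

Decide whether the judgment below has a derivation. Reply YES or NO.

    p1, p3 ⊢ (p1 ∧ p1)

Proof tree:
[∧R] p1, p3 ⊢ (p1 ∧ p1)
  [WL] p1, p3 ⊢ p1
    [Ax] p1 ⊢ p1
  [WL] p1, p3 ⊢ p1
    [Ax] p1 ⊢ p1

Result: YES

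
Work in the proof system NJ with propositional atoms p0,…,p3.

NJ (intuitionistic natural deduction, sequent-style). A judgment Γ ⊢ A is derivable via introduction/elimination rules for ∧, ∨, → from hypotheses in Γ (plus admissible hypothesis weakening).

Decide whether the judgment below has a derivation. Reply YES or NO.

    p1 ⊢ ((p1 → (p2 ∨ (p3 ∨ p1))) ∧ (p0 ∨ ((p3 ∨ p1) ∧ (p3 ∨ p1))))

Derivation (root first):
[∧I] p1 ⊢ ((p1 → (p2 ∨ (p3 ∨ p1))) ∧ (p0 ∨ ((p3 ∨ p1) ∧ (p3 ∨ p1))))
  [→I]  ⊢ (p1 → (p2 ∨ (p3 ∨ p1)))
    [∨I₂] p1 ⊢ (p2 ∨ (p3 ∨ p1))
      [∨I₂] p1 ⊢ (p3 ∨ p1)
        [Ax] p1 ⊢ p1
  [∨I₂] p1 ⊢ (p0 ∨ ((p3 ∨ p1) ∧ (p3 ∨ p1)))
    [∧I] p1 ⊢ ((p3 ∨ p1) ∧ (p3 ∨ p1))
      [∨I₂] p1 ⊢ (p3 ∨ p1)
        [Ax] p1 ⊢ p1
      [∨I₂] p1 ⊢ (p3 ∨ p1)
        [Ax] p1 ⊢ p1

Result: YES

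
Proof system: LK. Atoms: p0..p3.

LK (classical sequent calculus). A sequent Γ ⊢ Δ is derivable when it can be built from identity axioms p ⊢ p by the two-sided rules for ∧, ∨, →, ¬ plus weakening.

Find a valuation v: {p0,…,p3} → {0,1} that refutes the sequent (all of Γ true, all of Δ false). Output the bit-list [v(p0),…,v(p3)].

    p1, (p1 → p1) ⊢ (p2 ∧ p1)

Truth-table refutation:
  v=0000: Γ:[p1=F, (p1 → p1)=T] Δ:[(p2 ∧ p1)=F] refutes=False
  v=0001: Γ:[p1=F, (p1 → p1)=T] Δ:[(p2 ∧ p1)=F] refutes=False
  v=0010: Γ:[p1=F, (p1 → p1)=T] Δ:[(p2 ∧ p1)=F] refutes=False
  v=0011: Γ:[p1=F, (p1 → p1)=T] Δ:[(p2 ∧ p1)=F] refutes=False
  v=0100: Γ:[p1=T, (p1 → p1)=T] Δ:[(p2 ∧ p1)=F] refutes=True  ← countermodel

Result: [0, 1, 0, 0]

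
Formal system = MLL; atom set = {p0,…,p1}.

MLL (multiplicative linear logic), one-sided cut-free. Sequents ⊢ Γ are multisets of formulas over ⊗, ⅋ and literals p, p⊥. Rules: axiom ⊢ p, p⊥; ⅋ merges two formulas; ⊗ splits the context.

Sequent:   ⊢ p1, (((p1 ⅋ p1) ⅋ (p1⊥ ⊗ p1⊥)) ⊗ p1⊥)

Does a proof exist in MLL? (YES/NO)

Proof tree:
[⊗]  ⊢ p1, (((p1 ⅋ p1) ⅋ (p1⊥ ⊗ p1⊥)) ⊗ p1⊥)
  [⅋]  ⊢ ((p1 ⅋ p1) ⅋ (p1⊥ ⊗ p1⊥))
    [⅋]  ⊢ (p1⊥ ⊗ p1⊥), (p1 ⅋ p1)
      [⊗]  ⊢ p1, p1, (p1⊥ ⊗ p1⊥)
        [Ax]  ⊢ p1, p1⊥
        [Ax]  ⊢ p1, p1⊥
  [Ax]  ⊢ p1, p1⊥

Result: YES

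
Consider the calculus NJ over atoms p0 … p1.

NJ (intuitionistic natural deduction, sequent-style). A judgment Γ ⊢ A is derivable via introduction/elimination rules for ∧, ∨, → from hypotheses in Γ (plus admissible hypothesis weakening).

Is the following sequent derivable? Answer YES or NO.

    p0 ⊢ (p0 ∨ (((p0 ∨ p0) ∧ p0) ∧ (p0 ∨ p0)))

Proof tree:
[∨I₂] p0 ⊢ (p0 ∨ (((p0 ∨ p0) ∧ p0) ∧ (p0 ∨ p0)))
  [∧I] p0 ⊢ (((p0 ∨ p0) ∧ p0) ∧ (p0 ∨ p0))
    [∧I] p0 ⊢ ((p0 ∨ p0) ∧ p0)
      [∨I₁] p0 ⊢ (p0 ∨ p0)
        [Ax] p0 ⊢ p0
      [Ax] p0 ⊢ p0
    [∨I₁] p0 ⊢ (p0 ∨ p0)
      [Ax] p0 ⊢ p0

Result: YES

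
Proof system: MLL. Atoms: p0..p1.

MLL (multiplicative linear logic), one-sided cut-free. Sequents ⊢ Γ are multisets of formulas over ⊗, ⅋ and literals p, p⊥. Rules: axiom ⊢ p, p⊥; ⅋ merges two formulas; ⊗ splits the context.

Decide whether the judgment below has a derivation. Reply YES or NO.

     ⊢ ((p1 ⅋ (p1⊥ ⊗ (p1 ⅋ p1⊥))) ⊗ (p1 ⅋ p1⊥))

Derivation trace:
[⊗]  ⊢ ((p1 ⅋ (p1⊥ ⊗ (p1 ⅋ p1⊥))) ⊗ (p1 ⅋ p1⊥))
  [⅋]  ⊢ (p1 ⅋ (p1⊥ ⊗ (p1 ⅋ p1⊥)))
    [⊗]  ⊢ p1, (p1⊥ ⊗ (p1 ⅋ p1⊥))
      [Ax]  ⊢ p1, p1⊥
      [⅋]  ⊢ (p1 ⅋ p1⊥)
        [Ax]  ⊢ p1, p1⊥
  [⅋]  ⊢ (p1 ⅋ p1⊥)
    [Ax]  ⊢ p1, p1⊥

Result: YES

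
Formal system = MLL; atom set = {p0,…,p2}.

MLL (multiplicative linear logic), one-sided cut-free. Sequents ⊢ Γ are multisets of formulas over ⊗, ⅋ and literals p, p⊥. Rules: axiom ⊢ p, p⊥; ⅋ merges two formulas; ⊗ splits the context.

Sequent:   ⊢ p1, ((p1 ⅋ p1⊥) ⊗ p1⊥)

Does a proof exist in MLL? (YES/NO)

Derivation trace:
[⊗]  ⊢ p1, ((p1 ⅋ p1⊥) ⊗ p1⊥)
  [⅋]  ⊢ (p1 ⅋ p1⊥)
    [Ax]  ⊢ p1, p1⊥
  [Ax]  ⊢ p1, p1⊥

Result: YES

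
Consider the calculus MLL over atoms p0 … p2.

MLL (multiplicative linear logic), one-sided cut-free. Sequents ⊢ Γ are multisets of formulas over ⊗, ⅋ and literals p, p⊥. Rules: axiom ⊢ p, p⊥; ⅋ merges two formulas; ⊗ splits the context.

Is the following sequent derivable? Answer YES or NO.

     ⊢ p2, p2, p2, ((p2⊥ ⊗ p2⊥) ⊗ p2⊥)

Proof tree:
[⊗]  ⊢ p2, p2, p2, ((p2⊥ ⊗ p2⊥) ⊗ p2⊥)
  [⊗]  ⊢ p2, p2, (p2⊥ ⊗ p2⊥)
    [Ax]  ⊢ p2, p2⊥
    [Ax]  ⊢ p2, p2⊥
  [Ax]  ⊢ p2, p2⊥

Result: YES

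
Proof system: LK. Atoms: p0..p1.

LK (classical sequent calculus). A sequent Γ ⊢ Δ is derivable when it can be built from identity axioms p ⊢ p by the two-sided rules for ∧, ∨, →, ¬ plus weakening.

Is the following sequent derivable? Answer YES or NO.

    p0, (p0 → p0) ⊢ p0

Derivation (root first):
[→L] p0, (p0 → p0) ⊢ p0
  [WR] p0 ⊢ p0, p0
    [Ax] p0 ⊢ p0
  [WR] p0 ⊢ p0, p0
    [Ax] p0 ⊢ p0

Result: YES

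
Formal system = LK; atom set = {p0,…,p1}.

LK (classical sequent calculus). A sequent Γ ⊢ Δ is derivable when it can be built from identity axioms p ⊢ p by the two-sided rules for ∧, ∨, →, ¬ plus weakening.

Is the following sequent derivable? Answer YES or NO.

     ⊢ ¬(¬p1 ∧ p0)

Search for a countermodel by truth-table:
  v=00: Γ:[] Δ:[¬(¬p1 ∧ p0)=T] refutes=False
  v=01: Γ:[] Δ:[¬(¬p1 ∧ p0)=T] refutes=False
  v=10: Γ:[] Δ:[¬(¬p1 ∧ p0)=F] refutes=True  ← countermodel

Result: NO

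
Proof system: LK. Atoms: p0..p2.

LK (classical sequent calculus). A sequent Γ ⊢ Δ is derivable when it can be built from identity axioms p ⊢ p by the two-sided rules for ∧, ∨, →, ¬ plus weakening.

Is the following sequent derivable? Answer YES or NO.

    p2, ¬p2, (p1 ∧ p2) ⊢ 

Proof tree:
[∧L] p2, ¬p2, (p1 ∧ p2) ⊢ 
  [¬L] p2, p1, p2, ¬p2 ⊢ 
    [WL] p2, p1, p2 ⊢ p2
      [WL] p2, p1 ⊢ p2
        [Ax] p2 ⊢ p2

Result: YES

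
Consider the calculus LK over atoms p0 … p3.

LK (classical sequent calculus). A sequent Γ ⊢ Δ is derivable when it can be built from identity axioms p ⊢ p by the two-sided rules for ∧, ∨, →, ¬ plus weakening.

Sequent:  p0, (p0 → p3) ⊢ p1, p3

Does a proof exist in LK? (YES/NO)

Derivation trace:
[→L] p0, (p0 → p3) ⊢ p1, p3
  [Ax] p0 ⊢ p0
  [WR] p3 ⊢ p3, p1
    [Ax] p3 ⊢ p3

Result: YES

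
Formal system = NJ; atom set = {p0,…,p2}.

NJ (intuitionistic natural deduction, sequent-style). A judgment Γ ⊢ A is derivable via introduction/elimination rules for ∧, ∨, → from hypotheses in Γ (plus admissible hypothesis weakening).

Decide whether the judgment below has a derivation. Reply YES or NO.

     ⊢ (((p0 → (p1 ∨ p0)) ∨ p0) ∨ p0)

Derivation trace:
[∨I₁]  ⊢ (((p0 → (p1 ∨ p0)) ∨ p0) ∨ p0)
  [∨I₁]  ⊢ ((p0 → (p1 ∨ p0)) ∨ p0)
    [→I]  ⊢ (p0 → (p1 ∨ p0))
      [∨I₂] p0 ⊢ (p1 ∨ p0)
        [Ax] p0 ⊢ p0

Result: YES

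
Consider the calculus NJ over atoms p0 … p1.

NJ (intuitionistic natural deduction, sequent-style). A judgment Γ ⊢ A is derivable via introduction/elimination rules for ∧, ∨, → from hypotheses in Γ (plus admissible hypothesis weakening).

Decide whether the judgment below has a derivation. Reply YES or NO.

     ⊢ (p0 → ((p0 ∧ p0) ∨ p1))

Derivation trace:
[→I]  ⊢ (p0 → ((p0 ∧ p0) ∨ p1))
  [∨I₁] p0 ⊢ ((p0 ∧ p0) ∨ p1)
    [∧I] p0 ⊢ (p0 ∧ p0)
      [Ax] p0 ⊢ p0
      [Ax] p0 ⊢ p0

Result: YES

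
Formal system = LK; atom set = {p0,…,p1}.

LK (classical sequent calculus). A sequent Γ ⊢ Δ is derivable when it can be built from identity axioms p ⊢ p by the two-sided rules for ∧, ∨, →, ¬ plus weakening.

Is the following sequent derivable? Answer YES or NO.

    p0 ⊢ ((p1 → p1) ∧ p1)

Truth-table refutation:
  v=00: Γ:[p0=F] Δ:[((p1 → p1) ∧ p1)=F] refutes=False
  v=01: Γ:[p0=F] Δ:[((p1 → p1) ∧ p1)=T] refutes=False
  v=10: Γ:[p0=T] Δ:[((p1 → p1) ∧ p1)=F] refutes=True  ← countermodel

Result: NO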